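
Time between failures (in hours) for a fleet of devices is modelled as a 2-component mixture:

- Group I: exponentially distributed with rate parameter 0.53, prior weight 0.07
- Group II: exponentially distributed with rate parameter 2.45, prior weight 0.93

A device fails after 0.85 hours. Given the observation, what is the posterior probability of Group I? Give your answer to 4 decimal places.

0.0769

By Bayes' theorem, P(k | x) = P(Z=k) f_k(x) / Σ_j P(Z=j) f_j(x).
Evaluate each component's likelihood at the observed value:
  L_I = 0.337774
  L_II = 0.305315
Weight by the priors:
  P(Z=I)·L_I = 0.07 × 0.337774 = 0.0236442
  P(Z=II)·L_II = 0.93 × 0.305315 = 0.283943
Normaliser: 0.0236442 + 0.283943 = 0.307587
P(Group I | the observation) ≈ 0.0769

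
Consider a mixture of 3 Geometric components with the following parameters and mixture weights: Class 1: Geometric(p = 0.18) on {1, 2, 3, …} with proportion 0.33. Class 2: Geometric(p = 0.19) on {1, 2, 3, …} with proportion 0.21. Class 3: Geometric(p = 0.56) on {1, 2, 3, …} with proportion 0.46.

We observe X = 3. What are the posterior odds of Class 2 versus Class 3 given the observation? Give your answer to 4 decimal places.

Posterior odds = (P(Z=i) f_i(x)) / (P(Z=j) f_j(x)); the normalising sum cancels.
Geometric probabilities:
  p_1 = 0.18·(1−0.18)^2 = 0.18·0.6724 = 0.121032
  p_2 = 0.19·(1−0.19)^2 = 0.19·0.6561 = 0.124659
  p_3 = 0.56·(1−0.56)^2 = 0.56·0.1936 = 0.108416
Odds = (0.21/0.46) × (0.124659/0.108416) = 0.456522 × 1.14982 ≈ 0.5249

0.5249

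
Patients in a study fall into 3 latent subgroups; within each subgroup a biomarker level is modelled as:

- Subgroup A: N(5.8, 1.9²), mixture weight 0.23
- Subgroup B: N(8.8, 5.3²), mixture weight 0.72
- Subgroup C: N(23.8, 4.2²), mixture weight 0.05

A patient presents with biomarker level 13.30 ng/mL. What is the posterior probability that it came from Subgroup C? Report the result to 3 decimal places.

By Bayes' theorem, P(k | x) = π_k f_k(x) / Σ_j π_j f_j(x).
Component likelihoods at x = 13.30 ng/mL:
  L_A = 8.68219e-05
  L_B = 0.052492
  L_C = 0.0041734
Unnormalised posteriors:
  π_A·L_A = 0.23 × 8.68219e-05 = 1.9969e-05
  π_B·L_B = 0.72 × 0.052492 = 0.0377943
  π_C·L_C = 0.05 × 0.0041734 = 0.00020867
Sum: 1.9969e-05 + 0.0377943 + 0.00020867 = 0.0380229
P(Subgroup C | data) ≈ 0.005

0.005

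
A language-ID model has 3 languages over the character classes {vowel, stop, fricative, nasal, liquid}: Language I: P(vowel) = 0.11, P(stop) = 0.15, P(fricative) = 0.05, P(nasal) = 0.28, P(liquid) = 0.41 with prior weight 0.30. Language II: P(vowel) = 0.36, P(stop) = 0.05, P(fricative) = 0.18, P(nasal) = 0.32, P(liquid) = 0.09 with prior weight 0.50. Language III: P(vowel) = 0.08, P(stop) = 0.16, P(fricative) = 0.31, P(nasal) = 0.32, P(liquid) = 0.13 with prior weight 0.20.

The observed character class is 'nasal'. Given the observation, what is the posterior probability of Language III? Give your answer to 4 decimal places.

P(component k | x) = w_k·f_k(x) / marginal(x), where marginal(x) = Σ_j w_j·f_j(x).
Component likelihoods at x = 'nasal':
  p_I = 0.28
  p_II = 0.32
  p_III = 0.32
Weight by the priors:
  w_I·p_I = 0.30 × 0.28 = 0.084
  w_II·p_II = 0.50 × 0.32 = 0.16
  w_III·p_III = 0.20 × 0.32 = 0.064
Normaliser: 0.084 + 0.16 + 0.064 = 0.308
P(Language III | 'nasal') ≈ 0.2078

0.2078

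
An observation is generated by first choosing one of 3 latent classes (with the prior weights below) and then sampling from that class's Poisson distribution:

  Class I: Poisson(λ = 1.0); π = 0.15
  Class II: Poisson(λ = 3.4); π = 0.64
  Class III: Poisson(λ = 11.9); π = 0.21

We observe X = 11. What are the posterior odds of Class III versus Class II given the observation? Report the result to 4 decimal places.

64.4592

The posterior odds equal the prior odds times the likelihood ratio: (π_i/π_j)·(f_i(x)/f_j(x)).
Component likelihoods at x = 11:
  L_I = e^(−1.0)·1.0^11/11! = 9.21616e-09
  L_II = e^(−3.4)·3.4^11/11! = 0.000586828
  L_III = e^(−11.9)·11.9^11/11! = 0.115281
0.0242089 / 0.00037557 ≈ 64.4592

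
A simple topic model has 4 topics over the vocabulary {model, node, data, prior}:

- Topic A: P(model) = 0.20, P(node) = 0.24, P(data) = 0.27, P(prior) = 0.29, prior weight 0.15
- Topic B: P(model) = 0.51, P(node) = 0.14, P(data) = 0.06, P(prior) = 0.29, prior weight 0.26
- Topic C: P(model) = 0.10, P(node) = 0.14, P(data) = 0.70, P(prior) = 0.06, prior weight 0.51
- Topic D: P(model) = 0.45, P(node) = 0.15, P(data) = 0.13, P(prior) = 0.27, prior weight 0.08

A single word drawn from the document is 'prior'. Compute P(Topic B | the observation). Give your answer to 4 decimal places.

0.4407

By Bayes' theorem, P(k | x) = P(Z=k) f_k(x) / Σ_j P(Z=j) f_j(x).
Evaluate each component's likelihood at the observed value:
  L_A = 0.29
  L_B = 0.29
  L_C = 0.06
  L_D = 0.27
Multiply by the mixture weights:
  P(Z=A)·L_A = 0.15 × 0.29 = 0.0435
  P(Z=B)·L_B = 0.26 × 0.29 = 0.0754
  P(Z=C)·L_C = 0.51 × 0.06 = 0.0306
  P(Z=D)·L_D = 0.08 × 0.27 = 0.0216
Normaliser: 0.0435 + 0.0754 + 0.0306 + 0.0216 = 0.1711
So the posterior for Topic B is 0.0754 / 0.1711 ≈ 0.4407.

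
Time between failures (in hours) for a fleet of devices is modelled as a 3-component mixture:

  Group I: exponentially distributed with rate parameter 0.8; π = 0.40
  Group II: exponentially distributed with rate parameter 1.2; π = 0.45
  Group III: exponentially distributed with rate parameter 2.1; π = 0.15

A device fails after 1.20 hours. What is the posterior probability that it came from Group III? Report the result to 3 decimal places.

Posterior ∝ prior × likelihood, so P(k | x) ∝ π_k f_k(x); normalise over all components.
Evaluate each component's likelihood at the observed value:
  p_I = 0.8·e^(−0.8·1.20) = 0.8·e^(−0.9600) = 0.306314
  p_II = 1.2·e^(−1.2·1.20) = 1.2·e^(−1.4400) = 0.284313
  p_III = 2.1·e^(−2.1·1.20) = 2.1·e^(−2.5200) = 0.168965
Prior × likelihood for each component:
  π_I·p_I = 0.40 × 0.306314 = 0.122526
  π_II·p_II = 0.45 × 0.284313 = 0.127941
  π_III·p_III = 0.15 × 0.168965 = 0.0253448
Denominator: 0.122526 + 0.127941 + 0.0253448 = 0.275811
P(Group III | data) ≈ 0.092

0.092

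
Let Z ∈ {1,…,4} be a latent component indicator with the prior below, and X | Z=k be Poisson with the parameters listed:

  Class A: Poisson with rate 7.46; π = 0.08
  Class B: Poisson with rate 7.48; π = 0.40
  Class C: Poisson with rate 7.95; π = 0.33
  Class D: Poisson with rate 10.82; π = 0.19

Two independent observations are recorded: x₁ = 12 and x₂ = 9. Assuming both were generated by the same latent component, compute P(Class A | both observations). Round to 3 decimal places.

0.053

Posterior ∝ prior × likelihood, so P(k | x) ∝ π_k f_k(x); normalise over all components.
Since both observations come from the same component, the likelihood for component k is f_k(x₁)·f_k(x₂).
  p_A = [0.035702] × [0.113514] = 0.00405267
  p_B = [0.0361376] × [0.11398] = 0.00411897
  p_C = [0.0469275] × [0.123282] = 0.00578532
  p_D = [0.107479] × [0.111999] = 0.0120376
Unnormalised posteriors:
  π_A·p_A = 0.08 × 0.00405267 = 0.000324214
  π_B·p_B = 0.40 × 0.00411897 = 0.00164759
  π_C·p_C = 0.33 × 0.00578532 = 0.00190916
  π_D·p_D = 0.19 × 0.0120376 = 0.00228714
Sum: 0.000324214 + 0.00164759 + 0.00190916 + 0.00228714 = 0.0061681
Responsibility of Class A: 0.000324214 / 0.0061681 ≈ 0.053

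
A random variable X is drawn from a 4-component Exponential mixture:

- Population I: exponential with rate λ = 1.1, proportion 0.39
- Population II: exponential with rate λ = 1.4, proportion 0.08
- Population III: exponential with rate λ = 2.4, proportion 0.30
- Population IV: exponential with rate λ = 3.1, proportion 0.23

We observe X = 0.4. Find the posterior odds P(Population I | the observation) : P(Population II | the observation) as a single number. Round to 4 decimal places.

Since P(k|x) ∝ P(Z=k) f_k(x), the posterior odds are P(Z=i) f_i(x) / (P(Z=j) f_j(x)).
Evaluate each component's likelihood at the observed value:
  p_I = 1.1·e^(−1.1·0.4) = 1.1·e^(−0.4400) = 0.70844
  p_II = 1.4·e^(−1.4·0.4) = 1.4·e^(−0.5600) = 0.799693
  p_III = 2.4·e^(−2.4·0.4) = 2.4·e^(−0.9600) = 0.918943
  p_IV = 3.1·e^(−3.1·0.4) = 3.1·e^(−1.2400) = 0.897091
0.276292 / 0.0639754 ≈ 4.3187

4.3187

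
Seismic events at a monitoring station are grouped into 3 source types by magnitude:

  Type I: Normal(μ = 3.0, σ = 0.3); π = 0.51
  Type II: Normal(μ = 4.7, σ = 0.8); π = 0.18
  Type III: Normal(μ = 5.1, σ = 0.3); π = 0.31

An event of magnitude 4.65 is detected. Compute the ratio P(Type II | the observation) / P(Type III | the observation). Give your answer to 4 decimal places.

0.6694

Posterior odds = (π_i f_i(x)) / (π_j f_j(x)); the normalising sum cancels.
Evaluate each component's likelihood at the observed value:
  L_I = (1/(0.3·√(2π)))·exp(−(4.65−3.0)²/(2·0.3²)) = 1.329808·exp(-15.12500) = 3.58992e-07
  L_II = (1/(0.8·√(2π)))·exp(−(4.65−4.7)²/(2·0.8²)) = 0.498678·exp(-0.00195) = 0.497705
  L_III = (1/(0.3·√(2π)))·exp(−(4.65−5.1)²/(2·0.3²)) = 1.329808·exp(-1.12500) = 0.431725
Odds = (0.18/0.31) × (0.497705/0.431725) = 0.580645 × 1.15283 ≈ 0.6694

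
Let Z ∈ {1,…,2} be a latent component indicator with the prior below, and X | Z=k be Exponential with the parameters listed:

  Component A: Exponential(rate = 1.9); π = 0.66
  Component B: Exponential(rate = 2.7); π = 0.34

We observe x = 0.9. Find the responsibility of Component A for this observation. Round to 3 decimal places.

The responsibility of component k is w_k f_k(x) divided by Σ_j w_j f_j(x).
Component likelihoods at x = 0.9:
  p_A = 1.9·e^(−1.9·0.9) = 1.9·e^(−1.7100) = 0.343645
  p_B = 2.7·e^(−2.7·0.9) = 2.7·e^(−2.4300) = 0.237699
Prior × likelihood for each component:
  w_A·p_A = 0.66 × 0.343645 = 0.226806
  w_B·p_B = 0.34 × 0.237699 = 0.0808178
Denominator: 0.226806 + 0.0808178 = 0.307624
P(Component A | x) = 0.226806 / 0.307624 ≈ 0.737

0.737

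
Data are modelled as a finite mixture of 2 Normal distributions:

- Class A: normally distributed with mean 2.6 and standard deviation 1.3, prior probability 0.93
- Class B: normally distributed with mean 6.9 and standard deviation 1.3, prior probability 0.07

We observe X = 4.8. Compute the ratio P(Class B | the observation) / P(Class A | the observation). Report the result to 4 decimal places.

0.0855

Posterior odds = (w_i f_i(x)) / (w_j f_j(x)); the normalising sum cancels.
Normal densities:
  L_A = 0.0732955
  L_B = 0.0832392
0.00582675 / 0.0681649 ≈ 0.0855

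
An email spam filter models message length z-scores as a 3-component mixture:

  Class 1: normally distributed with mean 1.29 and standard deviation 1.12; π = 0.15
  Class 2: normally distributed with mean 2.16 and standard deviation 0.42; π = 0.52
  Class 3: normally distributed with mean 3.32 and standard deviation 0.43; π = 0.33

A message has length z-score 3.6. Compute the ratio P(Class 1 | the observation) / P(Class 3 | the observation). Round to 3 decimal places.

0.026

Posterior odds = (π_i f_i(x)) / (π_j f_j(x)); the normalising sum cancels.
Evaluate each component's likelihood at the observed value:
  p_1 = 0.0424588
  p_2 = 0.00266117
  p_3 = 0.750531
Posterior odds = (π_1·p_1) / (π_3·p_3) = (0.15·0.0424588) / (0.33·0.750531) = 0.00636882 / 0.247675 ≈ 0.026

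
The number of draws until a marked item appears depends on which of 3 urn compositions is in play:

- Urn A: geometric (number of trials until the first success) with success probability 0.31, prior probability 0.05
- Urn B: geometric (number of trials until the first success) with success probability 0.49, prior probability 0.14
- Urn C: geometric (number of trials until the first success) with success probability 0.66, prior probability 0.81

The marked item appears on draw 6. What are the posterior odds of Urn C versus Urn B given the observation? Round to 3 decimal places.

1.026

Posterior odds = (w_i f_i(x)) / (w_j f_j(x)); the normalising sum cancels.
Component likelihoods at x = 6:
  p_A = 0.31·(1−0.31)^5 = 0.31·0.156403 = 0.048485
  p_B = 0.49·(1−0.49)^5 = 0.49·0.0345025 = 0.0169062
  p_C = 0.66·(1−0.66)^5 = 0.66·0.00454354 = 0.00299874
Odds = (0.81/0.14) × (0.00299874/0.0169062) = 5.78571 × 0.177375 ≈ 1.026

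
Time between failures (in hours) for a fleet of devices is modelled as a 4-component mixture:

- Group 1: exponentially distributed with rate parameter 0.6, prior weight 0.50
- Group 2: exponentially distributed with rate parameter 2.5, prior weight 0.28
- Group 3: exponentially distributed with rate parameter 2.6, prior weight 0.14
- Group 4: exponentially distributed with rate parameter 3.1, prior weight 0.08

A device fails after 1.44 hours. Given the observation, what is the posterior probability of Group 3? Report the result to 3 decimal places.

Apply Bayes' rule: the posterior for each component is proportional to its prior times its likelihood at x.
Evaluate each component's likelihood at the observed value:
  L_1 = 0.252884
  L_2 = 0.0683093
  L_3 = 0.0615141
  L_4 = 0.0357002
Prior × likelihood for each component:
  π_1·L_1 = 0.50 × 0.252884 = 0.126442
  π_2·L_2 = 0.28 × 0.0683093 = 0.0191266
  π_3·L_3 = 0.14 × 0.0615141 = 0.00861198
  π_4·L_4 = 0.08 × 0.0357002 = 0.00285602
Normaliser: 0.126442 + 0.0191266 + 0.00861198 + 0.00285602 = 0.157036
P(Group 3 | 1.44 hours) ≈ 0.055

0.055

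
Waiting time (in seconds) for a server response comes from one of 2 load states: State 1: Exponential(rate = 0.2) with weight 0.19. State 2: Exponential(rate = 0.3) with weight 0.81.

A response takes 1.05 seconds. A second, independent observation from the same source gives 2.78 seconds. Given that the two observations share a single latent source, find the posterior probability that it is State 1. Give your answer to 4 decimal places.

0.1326

Posterior ∝ prior × likelihood, so P(k | x) ∝ π_k f_k(x); normalise over all components.
Since both observations come from the same component, the likelihood for component k is f_k(x₁)·f_k(x₂).
  f_1 = [0.2·e^(−0.2·1.05) = 0.2·e^(−0.2100) = 0.162117] × [0.1147] = 0.0185948
  f_2 = [0.3·e^(−0.3·1.05) = 0.3·e^(−0.3150) = 0.218937] × [0.130293] = 0.0285258
Weight by the priors:
  π_1·f_1 = 0.19 × 0.0185948 = 0.003533
  π_2·f_2 = 0.81 × 0.0285258 = 0.0231059
Evidence: 0.003533 + 0.0231059 = 0.0266389
P(State 1 | data) ≈ 0.1326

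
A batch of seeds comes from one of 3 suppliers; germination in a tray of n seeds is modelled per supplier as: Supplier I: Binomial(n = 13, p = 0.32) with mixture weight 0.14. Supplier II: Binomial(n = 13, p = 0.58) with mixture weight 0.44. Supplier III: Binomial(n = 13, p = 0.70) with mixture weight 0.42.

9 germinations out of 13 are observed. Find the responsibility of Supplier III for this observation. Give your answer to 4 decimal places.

0.5719

By Bayes' theorem, P(k | x) = π_k f_k(x) / Σ_j π_j f_j(x).
Component likelihoods at x = 9 germinations out of 13:
  f_I = C(13,9)·0.32^9·0.68^4 = 715·3.51844e-05·0.213814 = 0.00537888
  f_II = C(13,9)·0.58^9·0.42^4 = 715·0.00742766·0.031117 = 0.165255
  f_III = C(13,9)·0.70^9·0.30^4 = 715·0.0403536·0.0081 = 0.233708
Prior × likelihood for each component:
  π_I·f_I = 0.14 × 0.00537888 = 0.000753043
  π_II·f_II = 0.44 × 0.165255 = 0.0727123
  π_III·f_III = 0.42 × 0.233708 = 0.0981573
Normaliser: 0.000753043 + 0.0727123 + 0.0981573 = 0.171623
P(Supplier III | 9 germinations out of 13) = 0.0981573 / 0.171623 ≈ 0.5719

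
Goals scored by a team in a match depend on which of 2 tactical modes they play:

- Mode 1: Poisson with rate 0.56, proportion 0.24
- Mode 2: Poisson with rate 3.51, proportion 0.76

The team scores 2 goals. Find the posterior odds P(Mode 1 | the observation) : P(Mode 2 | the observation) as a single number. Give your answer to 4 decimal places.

0.1536

The posterior odds equal the prior odds times the likelihood ratio: (π_i/π_j)·(f_i(x)/f_j(x)).
Evaluate each component's likelihood at the observed value:
  f_1 = 0.0895656
  f_2 = 0.184166
Odds = (0.24/0.76) × (0.0895656/0.184166) = 0.315789 × 0.486329 ≈ 0.1536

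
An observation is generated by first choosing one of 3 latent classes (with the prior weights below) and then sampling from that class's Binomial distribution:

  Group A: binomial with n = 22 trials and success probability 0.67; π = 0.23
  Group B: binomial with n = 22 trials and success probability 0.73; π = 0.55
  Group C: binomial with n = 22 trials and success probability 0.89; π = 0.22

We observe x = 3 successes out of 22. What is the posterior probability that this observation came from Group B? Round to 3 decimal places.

0.064

By Bayes' theorem, P(k | x) = π_k f_k(x) / Σ_j π_j f_j(x).
Binomial probabilities:
  f_A = 3.29238e-07
  f_B = 9.40591e-09
  f_C = 6.63975e-16
Weight by the priors:
  π_A·f_A = 0.23 × 3.29238e-07 = 7.57247e-08
  π_B·f_B = 0.55 × 9.40591e-09 = 5.17325e-09
  π_C·f_C = 0.22 × 6.63975e-16 = 1.46075e-16
Marginal: 7.57247e-08 + 5.17325e-09 + 1.46075e-16 = 8.0898e-08
P(Group B | data) ≈ 0.064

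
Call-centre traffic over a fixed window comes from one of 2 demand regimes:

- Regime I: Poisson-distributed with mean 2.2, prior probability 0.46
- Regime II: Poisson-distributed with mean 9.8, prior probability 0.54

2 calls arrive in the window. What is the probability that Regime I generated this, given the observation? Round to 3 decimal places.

0.988

By Bayes' theorem, P(k | x) = π_k f_k(x) / Σ_j π_j f_j(x).
Component likelihoods at x = 2 calls:
  L_I = e^(−2.2)·2.2^2/2! = 0.268144
  L_II = e^(−9.8)·9.8^2/2! = 0.00266279
Weight by the priors:
  π_I·L_I = 0.46 × 0.268144 = 0.123346
  π_II·L_II = 0.54 × 0.00266279 = 0.0014379
Sum: 0.123346 + 0.0014379 = 0.124784
P(Regime I | data) ≈ 0.988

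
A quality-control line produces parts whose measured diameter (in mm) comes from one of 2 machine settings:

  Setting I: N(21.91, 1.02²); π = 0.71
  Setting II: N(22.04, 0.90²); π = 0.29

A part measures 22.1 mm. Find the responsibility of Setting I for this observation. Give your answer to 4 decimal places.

By Bayes' theorem, P(k | x) = π_k f_k(x) / Σ_j π_j f_j(x).
Evaluate each component's likelihood at the observed value:
  L_I = (1/(1.02·√(2π)))·exp(−(22.1−21.91)²/(2·1.02²)) = 0.391120·exp(-0.01735) = 0.384393
  L_II = (1/(0.90·√(2π)))·exp(−(22.1−22.04)²/(2·0.90²)) = 0.443269·exp(-0.00222) = 0.442285
Multiply by the mixture weights:
  π_I·L_I = 0.71 × 0.384393 = 0.272919
  π_II·L_II = 0.29 × 0.442285 = 0.128263
Denominator: 0.272919 + 0.128263 = 0.401182
Responsibility of Setting I: 0.272919 / 0.401182 ≈ 0.6803

0.6803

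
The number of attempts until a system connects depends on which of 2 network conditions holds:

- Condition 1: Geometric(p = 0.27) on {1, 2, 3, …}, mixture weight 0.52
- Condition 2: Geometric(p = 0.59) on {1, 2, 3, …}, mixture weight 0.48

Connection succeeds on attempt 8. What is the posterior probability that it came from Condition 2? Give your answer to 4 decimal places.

0.0343

Posterior ∝ prior × likelihood, so P(k | x) ∝ π_k f_k(x); normalise over all components.
Component likelihoods at x = 8:
  f_1 = 0.029828
  f_2 = 0.00114905
Unnormalised posteriors:
  π_1·f_1 = 0.52 × 0.029828 = 0.0155105
  π_2·f_2 = 0.48 × 0.00114905 = 0.000551544
Normaliser: 0.0155105 + 0.000551544 = 0.0160621
P(Condition 2 | x) ≈ 0.0343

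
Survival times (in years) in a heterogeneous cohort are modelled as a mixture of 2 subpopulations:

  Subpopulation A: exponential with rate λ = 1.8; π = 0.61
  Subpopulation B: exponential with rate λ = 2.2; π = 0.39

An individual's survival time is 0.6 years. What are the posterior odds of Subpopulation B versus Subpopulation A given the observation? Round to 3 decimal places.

Since P(k|x) ∝ π_k f_k(x), the posterior odds are π_i f_i(x) / (π_j f_j(x)).
Component likelihoods at x = 0.6 years:
  L_A = 0.611272
  L_B = 0.587698
Odds = (0.39/0.61) × (0.587698/0.611272) = 0.639344 × 0.961434 ≈ 0.615

0.615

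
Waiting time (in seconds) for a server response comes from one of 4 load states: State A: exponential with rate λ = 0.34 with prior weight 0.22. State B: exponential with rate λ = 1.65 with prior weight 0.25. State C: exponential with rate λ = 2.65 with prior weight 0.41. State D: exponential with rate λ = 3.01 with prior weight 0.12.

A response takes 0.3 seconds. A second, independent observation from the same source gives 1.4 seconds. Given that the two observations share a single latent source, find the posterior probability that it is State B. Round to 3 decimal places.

0.439

Apply Bayes' rule: the posterior for each component is proportional to its prior times its likelihood at x.
Since both observations come from the same component, the likelihood for component k is f_k(x₁)·f_k(x₂).
  p_A = [0.30703] × [0.21123] = 0.0648538
  p_B = [1.00579] × [0.163781] = 0.16473
  p_C = [1.19669] × [0.0648654] = 0.0776238
  p_D = [1.22011] × [0.0445092] = 0.054306
Prior × likelihood for each component:
  π_A·p_A = 0.22 × 0.0648538 = 0.0142678
  π_B·p_B = 0.25 × 0.16473 = 0.0411824
  π_C·p_C = 0.41 × 0.0776238 = 0.0318258
  π_D·p_D = 0.12 × 0.054306 = 0.00651672
Sum: 0.0142678 + 0.0411824 + 0.0318258 + 0.00651672 = 0.0937928
P(State B | data) ≈ 0.439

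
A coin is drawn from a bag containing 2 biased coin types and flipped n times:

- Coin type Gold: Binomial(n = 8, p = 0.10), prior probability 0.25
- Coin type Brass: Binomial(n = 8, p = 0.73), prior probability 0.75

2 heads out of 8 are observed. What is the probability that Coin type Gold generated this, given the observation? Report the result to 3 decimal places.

By Bayes' theorem, P(k | x) = P(Z=k) f_k(x) / Σ_j P(Z=j) f_j(x).
Component likelihoods at x = 2 heads out of 8:
  f_Gold = C(8,2)·0.10^2·0.90^6 = 28·0.01·0.531441 = 0.148803
  f_Brass = C(8,2)·0.73^2·0.27^6 = 28·0.5329·0.00038742 = 0.00578078
Prior × likelihood for each component:
  P(Z=Gold)·f_Gold = 0.25 × 0.148803 = 0.0372009
  P(Z=Brass)·f_Brass = 0.75 × 0.00578078 = 0.00433558
Sum: 0.0372009 + 0.00433558 = 0.0415365
So the posterior for Coin type Gold is 0.0372009 / 0.0415365 ≈ 0.896.

0.896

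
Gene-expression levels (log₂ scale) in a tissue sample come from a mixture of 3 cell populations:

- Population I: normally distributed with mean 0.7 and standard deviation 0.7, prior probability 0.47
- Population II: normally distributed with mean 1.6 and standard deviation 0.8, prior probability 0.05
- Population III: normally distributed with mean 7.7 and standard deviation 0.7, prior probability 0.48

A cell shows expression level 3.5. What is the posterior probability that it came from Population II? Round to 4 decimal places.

Posterior ∝ prior × likelihood, so P(k | x) ∝ w_k f_k(x); normalise over all components.
Normal densities:
  L_I = (1/(0.7·√(2π)))·exp(−(3.5−0.7)²/(2·0.7²)) = 0.569918·exp(-8.00000) = 0.000191186
  L_II = (1/(0.8·√(2π)))·exp(−(3.5−1.6)²/(2·0.8²)) = 0.498678·exp(-2.82031) = 0.0297149
  L_III = (1/(0.7·√(2π)))·exp(−(3.5−7.7)²/(2·0.7²)) = 0.569918·exp(-18.00000) = 8.67983e-09
Prior × likelihood for each component:
  w_I·L_I = 0.47 × 0.000191186 = 8.98574e-05
  w_II·L_II = 0.05 × 0.0297149 = 0.00148574
  w_III·L_III = 0.48 × 8.67983e-09 = 4.16632e-09
Marginal: 8.98574e-05 + 0.00148574 + 4.16632e-09 = 0.00157561
Responsibility of Population II: 0.00148574 / 0.00157561 ≈ 0.9430

0.9430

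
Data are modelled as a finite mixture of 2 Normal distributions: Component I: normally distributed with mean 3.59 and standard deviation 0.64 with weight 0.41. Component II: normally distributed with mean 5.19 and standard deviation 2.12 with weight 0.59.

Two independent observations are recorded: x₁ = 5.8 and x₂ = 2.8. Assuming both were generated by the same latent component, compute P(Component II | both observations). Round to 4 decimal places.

By Bayes' theorem, P(k | x) = π_k f_k(x) / Σ_j π_j f_j(x).
Since both observations come from the same component, the likelihood for component k is f_k(x₁)·f_k(x₂).
  f_I = [(1/(0.64·√(2π)))·exp(−(5.8−3.59)²/(2·0.64²)) = 0.623347·exp(-5.96204) = 0.00160491] × [0.290982] = 0.000467001
  f_II = [(1/(2.12·√(2π)))·exp(−(5.8−5.19)²/(2·2.12²)) = 0.188180·exp(-0.04140) = 0.180549] × [0.0996767] = 0.0179966
Weight by the priors:
  π_I·f_I = 0.41 × 0.000467001 = 0.00019147
  π_II·f_II = 0.59 × 0.0179966 = 0.010618
Evidence: 0.00019147 + 0.010618 = 0.0108094
So the posterior for Component II is 0.010618 / 0.0108094 ≈ 0.9823.

0.9823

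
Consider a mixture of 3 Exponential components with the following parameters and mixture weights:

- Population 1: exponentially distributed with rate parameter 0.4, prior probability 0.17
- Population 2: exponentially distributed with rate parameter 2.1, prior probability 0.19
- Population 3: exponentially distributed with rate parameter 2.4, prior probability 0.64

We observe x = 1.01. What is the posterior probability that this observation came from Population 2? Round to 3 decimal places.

0.209

P(component k | x) = π_k·f_k(x) / marginal(x), where marginal(x) = Σ_j π_j·f_j(x).
Exponential densities:
  L_1 = 0.4·e^(−0.4·1.01) = 0.4·e^(−0.4040) = 0.267058
  L_2 = 2.1·e^(−2.1·1.01) = 2.1·e^(−2.1210) = 0.251814
  L_3 = 2.4·e^(−2.4·1.01) = 2.4·e^(−2.4240) = 0.21256
Prior × likelihood for each component:
  π_1·L_1 = 0.17 × 0.267058 = 0.0453998
  π_2·L_2 = 0.19 × 0.251814 = 0.0478448
  π_3·L_3 = 0.64 × 0.21256 = 0.136038
Denominator: 0.0453998 + 0.0478448 + 0.136038 = 0.229283
Responsibility of Population 2: 0.0478448 / 0.229283 ≈ 0.209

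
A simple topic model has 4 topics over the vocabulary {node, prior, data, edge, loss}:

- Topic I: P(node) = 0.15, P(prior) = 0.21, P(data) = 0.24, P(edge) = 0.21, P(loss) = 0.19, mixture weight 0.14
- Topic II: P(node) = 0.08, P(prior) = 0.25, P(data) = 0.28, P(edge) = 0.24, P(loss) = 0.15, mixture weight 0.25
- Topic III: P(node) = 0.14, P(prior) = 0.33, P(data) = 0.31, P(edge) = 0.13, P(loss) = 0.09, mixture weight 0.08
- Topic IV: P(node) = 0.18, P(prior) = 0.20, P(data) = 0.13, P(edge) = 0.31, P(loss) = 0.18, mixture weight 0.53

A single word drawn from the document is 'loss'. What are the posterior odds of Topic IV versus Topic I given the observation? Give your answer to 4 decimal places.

Since P(k|x) ∝ w_k f_k(x), the posterior odds are w_i f_i(x) / (w_j f_j(x)).
Component likelihoods at x = 'loss':
  p_I = P(loss | comp) = 0.19
  p_II = P(loss | comp) = 0.15
  p_III = P(loss | comp) = 0.09
  p_IV = P(loss | comp) = 0.18
Posterior odds = (w_IV·p_IV) / (w_I·p_I) = (0.53·0.18) / (0.14·0.19) = 0.0954 / 0.0266 ≈ 3.5865

3.5865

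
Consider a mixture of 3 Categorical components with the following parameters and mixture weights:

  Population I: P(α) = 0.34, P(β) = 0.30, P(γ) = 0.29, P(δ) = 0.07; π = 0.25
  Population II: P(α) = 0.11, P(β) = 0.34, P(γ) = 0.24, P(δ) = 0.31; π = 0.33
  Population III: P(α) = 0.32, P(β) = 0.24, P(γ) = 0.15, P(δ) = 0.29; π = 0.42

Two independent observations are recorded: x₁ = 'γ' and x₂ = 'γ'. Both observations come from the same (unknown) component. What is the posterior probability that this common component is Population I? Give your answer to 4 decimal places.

Apply Bayes' rule: the posterior for each component is proportional to its prior times its likelihood at x.
Since both observations come from the same component, the likelihood for component k is f_k(x₁)·f_k(x₂).
  L_I = [P(γ | comp) = 0.29] × [0.29] = 0.0841
  L_II = [P(γ | comp) = 0.24] × [0.24] = 0.0576
  L_III = [P(γ | comp) = 0.15] × [0.15] = 0.0225
Weight by the priors:
  π_I·L_I = 0.25 × 0.0841 = 0.021025
  π_II·L_II = 0.33 × 0.0576 = 0.019008
  π_III·L_III = 0.42 × 0.0225 = 0.00945
Evidence: 0.021025 + 0.019008 + 0.00945 = 0.049483
P(Population I | x) ≈ 0.4249

0.4249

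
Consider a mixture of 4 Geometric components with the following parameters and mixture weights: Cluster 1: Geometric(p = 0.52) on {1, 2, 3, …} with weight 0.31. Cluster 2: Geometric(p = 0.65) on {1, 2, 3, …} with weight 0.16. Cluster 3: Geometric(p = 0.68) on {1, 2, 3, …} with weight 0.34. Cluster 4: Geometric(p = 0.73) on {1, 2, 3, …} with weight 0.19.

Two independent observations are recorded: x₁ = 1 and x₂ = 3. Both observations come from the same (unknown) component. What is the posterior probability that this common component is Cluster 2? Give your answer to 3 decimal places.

0.162

P(component k | x) = w_k·f_k(x) / marginal(x), where marginal(x) = Σ_j w_j·f_j(x).
Since both observations come from the same component, the likelihood for component k is f_k(x₁)·f_k(x₂).
  p_1 = [0.52·(1−0.52)^0 = 0.52·1 = 0.52] × [0.119808] = 0.0623002
  p_2 = [0.65·(1−0.65)^0 = 0.65·1 = 0.65] × [0.079625] = 0.0517562
  p_3 = [0.68·(1−0.68)^0 = 0.68·1 = 0.68] × [0.069632] = 0.0473498
  p_4 = [0.73·(1−0.73)^0 = 0.73·1 = 0.73] × [0.053217] = 0.0388484
Weight by the priors:
  w_1·p_1 = 0.31 × 0.0623002 = 0.019313
  w_2·p_2 = 0.16 × 0.0517562 = 0.008281
  w_3·p_3 = 0.34 × 0.0473498 = 0.0160989
  w_4·p_4 = 0.19 × 0.0388484 = 0.0073812
Normaliser: 0.019313 + 0.008281 + 0.0160989 + 0.0073812 = 0.0510742
Responsibility of Cluster 2: 0.008281 / 0.0510742 ≈ 0.162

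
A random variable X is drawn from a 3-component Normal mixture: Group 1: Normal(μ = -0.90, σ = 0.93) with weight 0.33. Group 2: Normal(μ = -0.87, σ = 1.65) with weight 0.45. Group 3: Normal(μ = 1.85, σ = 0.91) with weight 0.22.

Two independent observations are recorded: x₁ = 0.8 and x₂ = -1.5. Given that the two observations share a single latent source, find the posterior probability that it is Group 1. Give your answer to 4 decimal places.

0.3872

P(component k | x) = w_k·f_k(x) / marginal(x), where marginal(x) = Σ_j w_j·f_j(x).
Since both observations come from the same component, the likelihood for component k is f_k(x₁)·f_k(x₂).
  p_1 = [(1/(0.93·√(2π)))·exp(−(0.8−-0.90)²/(2·0.93²)) = 0.428970·exp(-1.67071) = 0.0806948] × [0.348372] = 0.0281118
  p_2 = [(1/(1.65·√(2π)))·exp(−(0.8−-0.87)²/(2·1.65²)) = 0.241783·exp(-0.51219) = 0.144871] × [0.224786] = 0.0325651
  p_3 = [(1/(0.91·√(2π)))·exp(−(0.8−1.85)²/(2·0.91²)) = 0.438398·exp(-0.66568) = 0.225303] × [0.000500111] = 0.000112676
Weight by the priors:
  w_1·p_1 = 0.33 × 0.0281118 = 0.0092769
  w_2·p_2 = 0.45 × 0.0325651 = 0.0146543
  w_3·p_3 = 0.22 × 0.000112676 = 2.47888e-05
Evidence: 0.0092769 + 0.0146543 + 2.47888e-05 = 0.023956
Responsibility of Group 1: 0.0092769 / 0.023956 ≈ 0.3872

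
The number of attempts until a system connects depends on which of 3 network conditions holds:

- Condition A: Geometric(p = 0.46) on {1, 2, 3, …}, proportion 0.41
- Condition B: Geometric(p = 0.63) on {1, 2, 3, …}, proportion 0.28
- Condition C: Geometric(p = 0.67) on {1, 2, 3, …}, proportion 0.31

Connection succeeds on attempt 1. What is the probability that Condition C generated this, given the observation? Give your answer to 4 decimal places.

Apply Bayes' rule: the posterior for each component is proportional to its prior times its likelihood at x.
Evaluate each component's likelihood at the observed value:
  f_A = 0.46
  f_B = 0.63
  f_C = 0.67
Weight by the priors:
  π_A·f_A = 0.41 × 0.46 = 0.1886
  π_B·f_B = 0.28 × 0.63 = 0.1764
  π_C·f_C = 0.31 × 0.67 = 0.2077
Marginal: 0.1886 + 0.1764 + 0.2077 = 0.5727
P(Condition C | the observation) ≈ 0.3627

0.3627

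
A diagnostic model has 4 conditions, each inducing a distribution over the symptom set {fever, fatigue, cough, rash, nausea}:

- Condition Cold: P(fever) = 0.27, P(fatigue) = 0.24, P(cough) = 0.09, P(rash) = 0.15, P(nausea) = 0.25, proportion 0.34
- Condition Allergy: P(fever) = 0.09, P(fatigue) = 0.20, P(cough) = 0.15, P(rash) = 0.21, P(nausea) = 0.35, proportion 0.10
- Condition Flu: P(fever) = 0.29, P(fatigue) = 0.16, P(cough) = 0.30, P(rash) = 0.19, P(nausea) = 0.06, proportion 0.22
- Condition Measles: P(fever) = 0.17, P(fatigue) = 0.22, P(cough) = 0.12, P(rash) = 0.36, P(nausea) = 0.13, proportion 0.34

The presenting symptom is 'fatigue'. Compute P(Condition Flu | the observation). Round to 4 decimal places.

Posterior ∝ prior × likelihood, so P(k | x) ∝ π_k f_k(x); normalise over all components.
Component likelihoods at x = 'fatigue':
  f_Cold = P(fatigue | comp) = 0.24
  f_Allergy = P(fatigue | comp) = 0.20
  f_Flu = P(fatigue | comp) = 0.16
  f_Measles = P(fatigue | comp) = 0.22
Prior × likelihood for each component:
  π_Cold·f_Cold = 0.34 × 0.24 = 0.0816
  π_Allergy·f_Allergy = 0.10 × 0.2 = 0.02
  π_Flu·f_Flu = 0.22 × 0.16 = 0.0352
  π_Measles·f_Measles = 0.34 × 0.22 = 0.0748
Denominator: 0.0816 + 0.02 + 0.0352 + 0.0748 = 0.2116
P(Condition Flu | x) = 0.0352 / 0.2116 ≈ 0.1664

0.1664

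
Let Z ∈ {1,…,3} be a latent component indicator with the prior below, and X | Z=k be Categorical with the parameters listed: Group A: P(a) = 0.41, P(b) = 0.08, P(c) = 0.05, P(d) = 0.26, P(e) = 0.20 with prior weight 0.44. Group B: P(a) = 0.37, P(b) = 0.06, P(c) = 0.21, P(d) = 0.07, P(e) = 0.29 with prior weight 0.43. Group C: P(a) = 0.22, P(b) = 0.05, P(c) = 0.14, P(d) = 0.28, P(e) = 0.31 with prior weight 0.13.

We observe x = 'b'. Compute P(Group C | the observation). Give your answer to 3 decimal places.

Posterior ∝ prior × likelihood, so P(k | x) ∝ π_k f_k(x); normalise over all components.
Evaluate each component's likelihood at the observed value:
  p_A = 0.08
  p_B = 0.06
  p_C = 0.05
Multiply by the mixture weights:
  π_A·p_A = 0.44 × 0.08 = 0.0352
  π_B·p_B = 0.43 × 0.06 = 0.0258
  π_C·p_C = 0.13 × 0.05 = 0.0065
Sum: 0.0352 + 0.0258 + 0.0065 = 0.0675
P(Group C | data) = 0.0065 / 0.0675 ≈ 0.096

0.096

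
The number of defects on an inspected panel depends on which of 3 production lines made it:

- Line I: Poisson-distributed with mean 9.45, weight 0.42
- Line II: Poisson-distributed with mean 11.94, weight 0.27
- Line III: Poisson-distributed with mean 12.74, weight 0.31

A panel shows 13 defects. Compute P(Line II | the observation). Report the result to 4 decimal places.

Posterior ∝ prior × likelihood, so P(k | x) ∝ P(Z=k) f_k(x); normalise over all components.
Component likelihoods at x = 13 defects:
  f_I = 0.060569
  f_II = 0.105027
  f_III = 0.10965
Multiply by the mixture weights:
  P(Z=I)·f_I = 0.42 × 0.060569 = 0.025439
  P(Z=II)·f_II = 0.27 × 0.105027 = 0.0283572
  P(Z=III)·f_III = 0.31 × 0.10965 = 0.0339916
Evidence: 0.025439 + 0.0283572 + 0.0339916 = 0.0877878
P(Line II | 13 defects) = 0.0283572 / 0.0877878 ≈ 0.3230

0.3230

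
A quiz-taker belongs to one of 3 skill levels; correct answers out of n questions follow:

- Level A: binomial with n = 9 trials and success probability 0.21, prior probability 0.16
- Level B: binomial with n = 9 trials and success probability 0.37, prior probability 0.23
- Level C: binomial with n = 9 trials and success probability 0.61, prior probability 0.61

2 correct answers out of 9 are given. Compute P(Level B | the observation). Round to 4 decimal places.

0.4267

By Bayes' theorem, P(k | x) = P(Z=k) f_k(x) / Σ_j P(Z=j) f_j(x).
Component likelihoods at x = 2 correct answers out of 9:
  L_A = 0.304881
  L_B = 0.194129
  L_C = 0.0183829
Weight by the priors:
  P(Z=A)·L_A = 0.16 × 0.304881 = 0.048781
  P(Z=B)·L_B = 0.23 × 0.194129 = 0.0446496
  P(Z=C)·L_C = 0.61 × 0.0183829 = 0.0112136
Denominator: 0.048781 + 0.0446496 + 0.0112136 = 0.104644
Responsibility of Level B: 0.0446496 / 0.104644 ≈ 0.4267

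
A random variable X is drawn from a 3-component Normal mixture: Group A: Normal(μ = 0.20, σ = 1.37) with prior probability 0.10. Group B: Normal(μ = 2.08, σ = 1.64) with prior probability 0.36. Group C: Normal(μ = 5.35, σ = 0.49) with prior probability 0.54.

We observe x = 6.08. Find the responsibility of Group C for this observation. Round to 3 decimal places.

0.970

Apply Bayes' rule: the posterior for each component is proportional to its prior times its likelihood at x.
Normal densities:
  f_A = (1/(1.37·√(2π)))·exp(−(6.08−0.20)²/(2·1.37²)) = 0.291199·exp(-9.21051) = 2.9115e-05
  f_B = (1/(1.64·√(2π)))·exp(−(6.08−2.08)²/(2·1.64²)) = 0.243257·exp(-2.97442) = 0.0124249
  f_C = (1/(0.49·√(2π)))·exp(−(6.08−5.35)²/(2·0.49²)) = 0.814168·exp(-1.10975) = 0.268385
Multiply by the mixture weights:
  w_A·f_A = 0.10 × 2.9115e-05 = 2.9115e-06
  w_B·f_B = 0.36 × 0.0124249 = 0.00447296
  w_C·f_C = 0.54 × 0.268385 = 0.144928
Normaliser: 2.9115e-06 + 0.00447296 + 0.144928 = 0.149404
So the posterior for Group C is 0.144928 / 0.149404 ≈ 0.970.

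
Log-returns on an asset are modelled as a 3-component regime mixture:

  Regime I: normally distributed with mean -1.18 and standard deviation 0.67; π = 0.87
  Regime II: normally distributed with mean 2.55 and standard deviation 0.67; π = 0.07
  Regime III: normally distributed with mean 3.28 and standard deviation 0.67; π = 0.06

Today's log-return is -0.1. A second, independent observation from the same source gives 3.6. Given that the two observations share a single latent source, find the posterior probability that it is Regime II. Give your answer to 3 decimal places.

0.981

P(component k | x) = π_k·f_k(x) / marginal(x), where marginal(x) = Σ_j π_j·f_j(x).
Since both observations come from the same component, the likelihood for component k is f_k(x₁)·f_k(x₂).
  f_I = [(1/(0.67·√(2π)))·exp(−(-0.1−-1.18)²/(2·0.67²)) = 0.595436·exp(-1.29918) = 0.162409] × [5.27638e-12] = 8.56932e-13
  f_II = [(1/(0.67·√(2π)))·exp(−(-0.1−2.55)²/(2·0.67²)) = 0.595436·exp(-7.82190) = 0.000238687] × [0.17439] = 4.16245e-05
  f_III = [(1/(0.67·√(2π)))·exp(−(-0.1−3.28)²/(2·0.67²)) = 0.595436·exp(-12.72488) = 1.7721e-06] × [0.531253] = 9.41434e-07
Multiply by the mixture weights:
  π_I·f_I = 0.87 × 8.56932e-13 = 7.45531e-13
  π_II·f_II = 0.07 × 4.16245e-05 = 2.91371e-06
  π_III·f_III = 0.06 × 9.41434e-07 = 5.6486e-08
Sum: 7.45531e-13 + 2.91371e-06 + 5.6486e-08 = 2.9702e-06
P(Regime II | x) = 2.91371e-06 / 2.9702e-06 ≈ 0.981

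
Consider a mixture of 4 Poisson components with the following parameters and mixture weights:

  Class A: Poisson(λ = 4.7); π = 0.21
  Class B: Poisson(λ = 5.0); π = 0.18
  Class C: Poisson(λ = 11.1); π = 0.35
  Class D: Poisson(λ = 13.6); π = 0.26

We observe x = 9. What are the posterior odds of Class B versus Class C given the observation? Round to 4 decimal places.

Since P(k|x) ∝ π_k f_k(x), the posterior odds are π_i f_i(x) / (π_j f_j(x)).
Evaluate each component's likelihood at the observed value:
  p_A = e^(−4.7)·4.7^9/9! = 0.02805
  p_B = e^(−5.0)·5.0^9/9! = 0.0362656
  p_C = e^(−11.1)·11.1^9/9! = 0.106531
  p_D = e^(−13.6)·13.6^9/9! = 0.0544104
Odds = (0.18/0.35) × (0.0362656/0.106531) = 0.514286 × 0.340424 ≈ 0.1751

0.1751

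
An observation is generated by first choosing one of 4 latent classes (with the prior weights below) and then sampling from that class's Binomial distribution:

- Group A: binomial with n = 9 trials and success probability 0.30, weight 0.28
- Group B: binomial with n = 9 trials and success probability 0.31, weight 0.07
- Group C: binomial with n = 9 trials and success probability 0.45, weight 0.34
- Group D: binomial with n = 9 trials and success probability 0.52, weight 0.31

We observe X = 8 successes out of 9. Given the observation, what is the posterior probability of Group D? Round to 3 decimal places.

By Bayes' theorem, P(k | x) = π_k f_k(x) / Σ_j π_j f_j(x).
Component likelihoods at x = 8 successes out of 9:
  L_A = C(9,8)·0.30^8·0.70^1 = 9·6.561e-05·0.7 = 0.000413343
  L_B = C(9,8)·0.31^8·0.69^1 = 9·8.52891e-05·0.69 = 0.000529645
  L_C = C(9,8)·0.45^8·0.55^1 = 9·0.00168151·0.55 = 0.00832349
  L_D = C(9,8)·0.52^8·0.48^1 = 9·0.00534597·0.48 = 0.0230946
Weight by the priors:
  π_A·L_A = 0.28 × 0.000413343 = 0.000115736
  π_B·L_B = 0.07 × 0.000529645 = 3.70752e-05
  π_C·L_C = 0.34 × 0.00832349 = 0.00282999
  π_D·L_D = 0.31 × 0.0230946 = 0.00715933
Denominator: 0.000115736 + 3.70752e-05 + 0.00282999 + 0.00715933 = 0.0101421
Responsibility of Group D: 0.00715933 / 0.0101421 ≈ 0.706

0.706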